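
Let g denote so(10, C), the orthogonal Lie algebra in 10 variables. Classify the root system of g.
D5

This is so(10) with 10 even, which has dimension 10(10-1)/2 = 45 and rank 10/2 = 5. In the classification of classical Lie algebras, the orthogonal algebra so(2n) in an even number of variables has type D_n; here n = 5, so the Dynkin diagram is a chain of 3 nodes with a fork of two nodes at one end (D_5). Hence the type is D_5.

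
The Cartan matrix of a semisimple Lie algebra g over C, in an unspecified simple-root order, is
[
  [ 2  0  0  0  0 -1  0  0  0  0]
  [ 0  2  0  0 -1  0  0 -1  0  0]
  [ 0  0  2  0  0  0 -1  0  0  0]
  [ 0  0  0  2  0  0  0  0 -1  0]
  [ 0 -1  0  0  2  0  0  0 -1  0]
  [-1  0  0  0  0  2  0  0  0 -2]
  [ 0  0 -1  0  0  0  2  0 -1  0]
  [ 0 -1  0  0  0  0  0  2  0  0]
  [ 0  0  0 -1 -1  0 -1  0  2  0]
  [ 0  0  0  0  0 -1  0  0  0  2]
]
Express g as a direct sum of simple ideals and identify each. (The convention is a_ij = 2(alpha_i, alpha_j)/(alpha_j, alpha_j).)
B_3 ⊕ E_7

The diagram associated to this matrix has two connected components: the simple roots {alpha_1, alpha_6, alpha_10} form a chain of 3 nodes with a double edge at one end; the terminal node there is the unique short simple root (B_3), and {alpha_2, alpha_3, alpha_4, alpha_5, alpha_7, alpha_8, alpha_9} form a chain of 6 nodes with one extra node attached to the third node from one end (E_7). A semisimple Lie algebra decomposes uniquely as the direct sum of simple ideals, one per connected component of its Dynkin diagram, so g ≅ B_3 ⊕ E_7 (dimension 21 + 133 = 154).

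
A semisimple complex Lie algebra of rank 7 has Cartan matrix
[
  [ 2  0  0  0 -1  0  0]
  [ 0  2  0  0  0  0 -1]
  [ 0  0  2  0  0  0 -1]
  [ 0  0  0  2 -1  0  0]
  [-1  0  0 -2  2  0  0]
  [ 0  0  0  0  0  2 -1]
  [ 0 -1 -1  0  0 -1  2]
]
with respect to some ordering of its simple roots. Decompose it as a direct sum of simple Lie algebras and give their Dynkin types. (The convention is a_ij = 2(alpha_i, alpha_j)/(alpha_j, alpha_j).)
The diagram associated to this matrix has two connected components: the simple roots {alpha_1, alpha_4, alpha_5} form a chain of 3 nodes with a double edge at one end; the terminal node there is the unique short simple root (B_3), and {alpha_2, alpha_3, alpha_6, alpha_7} form a chain of 2 nodes with a fork of two nodes at one end (D_4). A semisimple Lie algebra decomposes uniquely as the direct sum of simple ideals, one per connected component of its Dynkin diagram, so g ≅ B_3 ⊕ D_4 (dimension 21 + 28 = 49).

B_3 (so(7)) ⊕ D_4 (so(8))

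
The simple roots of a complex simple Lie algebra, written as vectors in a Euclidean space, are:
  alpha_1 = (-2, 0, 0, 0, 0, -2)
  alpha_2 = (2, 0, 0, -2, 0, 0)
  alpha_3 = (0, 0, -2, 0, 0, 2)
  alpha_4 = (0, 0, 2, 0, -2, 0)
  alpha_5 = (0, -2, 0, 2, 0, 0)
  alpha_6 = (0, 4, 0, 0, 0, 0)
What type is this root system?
C_6

Compute the Cartan integers a_ij = 2(alpha_i, alpha_j)/(alpha_j, alpha_j); the resulting 6x6 Cartan matrix is
[[2, -1, -1, 0, 0, 0], [-1, 2, 0, 0, -1, 0], [-1, 0, 2, -1, 0, 0], [0, 0, -1, 2, 0, 0], [0, -1, 0, 0, 2, -1], [0, 0, 0, 0, -2, 2]].
The roots have two lengths (squared-length ratio 2:1); the short ones are alpha_{1,2,3,4,5}. The associated Dynkin diagram is a chain of 6 nodes with a double edge at one end; the terminal node there is the unique long simple root (C_6), so the type is C_6 (the algebra sp(12)).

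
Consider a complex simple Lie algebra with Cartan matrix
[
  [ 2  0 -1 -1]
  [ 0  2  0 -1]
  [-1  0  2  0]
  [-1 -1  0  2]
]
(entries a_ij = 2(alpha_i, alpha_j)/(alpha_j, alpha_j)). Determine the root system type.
The matrix has rank 4 with 2's on the diagonal. Reading the off-diagonal entries as Dynkin edges (a single edge where a_ij = a_ji = -1; a double or triple edge where a_ij * a_ji = 2 or 3), the diagram is a chain of 4 nodes with single edges (A_4). One simple-root ordering that puts it in standard form is (alpha_2, alpha_4, alpha_1, alpha_3). So the algebra is type A_4, i.e. sl(5).

A_4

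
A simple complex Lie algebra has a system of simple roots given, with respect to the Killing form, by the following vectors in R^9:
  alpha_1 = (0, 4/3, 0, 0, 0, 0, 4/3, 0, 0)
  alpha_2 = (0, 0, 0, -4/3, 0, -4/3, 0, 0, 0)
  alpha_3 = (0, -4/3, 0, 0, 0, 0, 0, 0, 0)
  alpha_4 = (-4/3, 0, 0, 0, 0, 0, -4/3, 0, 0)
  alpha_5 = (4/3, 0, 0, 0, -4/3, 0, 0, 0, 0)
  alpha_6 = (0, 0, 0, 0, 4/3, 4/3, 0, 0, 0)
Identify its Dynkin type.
B_6 (so(13))

Compute the Cartan integers a_ij = 2(alpha_i, alpha_j)/(alpha_j, alpha_j); the resulting 6x6 Cartan matrix is
[[2, 0, -2, -1, 0, 0], [0, 2, 0, 0, 0, -1], [-1, 0, 2, 0, 0, 0], [-1, 0, 0, 2, -1, 0], [0, 0, 0, -1, 2, -1], [0, -1, 0, 0, -1, 2]].
The roots have two lengths (squared-length ratio 2:1); the short ones are alpha_{3}. The associated Dynkin diagram is a chain of 6 nodes with a double edge at one end; the terminal node there is the unique short simple root (B_6), so the type is B_6 (the algebra so(13)).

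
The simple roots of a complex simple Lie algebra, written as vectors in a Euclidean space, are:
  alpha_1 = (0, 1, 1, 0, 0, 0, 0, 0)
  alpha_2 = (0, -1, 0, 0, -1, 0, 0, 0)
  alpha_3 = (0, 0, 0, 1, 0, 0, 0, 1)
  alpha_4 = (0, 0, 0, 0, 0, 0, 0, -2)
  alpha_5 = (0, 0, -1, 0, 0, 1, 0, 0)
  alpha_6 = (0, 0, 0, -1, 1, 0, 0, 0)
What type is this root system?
Compute the Cartan integers a_ij = 2(alpha_i, alpha_j)/(alpha_j, alpha_j); the resulting 6x6 Cartan matrix is
[[2, -1, 0, 0, -1, 0], [-1, 2, 0, 0, 0, -1], [0, 0, 2, -1, 0, -1], [0, 0, -2, 2, 0, 0], [-1, 0, 0, 0, 2, 0], [0, -1, -1, 0, 0, 2]].
The roots have two lengths (squared-length ratio 2:1); the short ones are alpha_{1,2,3,5,6}. The associated Dynkin diagram is a chain of 6 nodes with a double edge at one end; the terminal node there is the unique long simple root (C_6), so the type is C_6 (the algebra sp(12)).

C_6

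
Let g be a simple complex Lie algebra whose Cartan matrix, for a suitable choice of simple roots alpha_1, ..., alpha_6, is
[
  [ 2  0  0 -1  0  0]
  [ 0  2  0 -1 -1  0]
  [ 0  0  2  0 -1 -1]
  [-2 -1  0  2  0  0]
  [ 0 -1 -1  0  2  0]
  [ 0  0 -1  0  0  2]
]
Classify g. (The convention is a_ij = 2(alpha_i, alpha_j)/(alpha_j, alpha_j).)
The matrix has rank 6 with 2's on the diagonal. Reading the off-diagonal entries as Dynkin edges (a single edge where a_ij = a_ji = -1; a double or triple edge where a_ij * a_ji = 2 or 3), the diagram is a chain of 6 nodes with a double edge at one end; the terminal node there is the unique short simple root (B_6). One simple-root ordering that puts it in standard form is (alpha_6, alpha_3, alpha_5, alpha_2, alpha_4, alpha_1). So the algebra is type B_6, i.e. so(13).

type B_6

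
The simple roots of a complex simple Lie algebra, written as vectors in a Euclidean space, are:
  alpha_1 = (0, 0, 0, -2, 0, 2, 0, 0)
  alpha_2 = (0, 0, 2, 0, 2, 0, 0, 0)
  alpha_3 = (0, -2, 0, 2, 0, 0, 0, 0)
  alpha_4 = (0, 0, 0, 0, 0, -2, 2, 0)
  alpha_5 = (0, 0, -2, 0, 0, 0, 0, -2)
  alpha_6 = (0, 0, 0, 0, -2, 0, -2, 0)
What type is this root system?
Compute the Cartan integers a_ij = 2(alpha_i, alpha_j)/(alpha_j, alpha_j); the resulting 6x6 Cartan matrix is
[[2, 0, -1, -1, 0, 0], [0, 2, 0, 0, -1, -1], [-1, 0, 2, 0, 0, 0], [-1, 0, 0, 2, 0, -1], [0, -1, 0, 0, 2, 0], [0, -1, 0, -1, 0, 2]].
All simple roots have the same length, so the diagram is simply laced. The associated Dynkin diagram is a chain of 6 nodes with single edges (A_6), so the type is A_6 (the algebra sl(7)).

type A_6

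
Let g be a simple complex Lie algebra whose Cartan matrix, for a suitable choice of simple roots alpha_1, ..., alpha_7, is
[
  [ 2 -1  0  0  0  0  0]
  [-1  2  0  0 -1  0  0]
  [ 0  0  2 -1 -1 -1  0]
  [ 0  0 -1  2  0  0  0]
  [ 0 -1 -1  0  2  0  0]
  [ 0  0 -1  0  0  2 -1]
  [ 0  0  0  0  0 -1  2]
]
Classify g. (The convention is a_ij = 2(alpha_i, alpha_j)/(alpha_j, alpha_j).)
E_7

The matrix has rank 7 with 2's on the diagonal. Reading the off-diagonal entries as Dynkin edges (a single edge where a_ij = a_ji = -1; a double or triple edge where a_ij * a_ji = 2 or 3), the diagram is a chain of 6 nodes with one extra node attached to the third node from one end (E_7). One simple-root ordering that puts it in standard form is (alpha_7, alpha_4, alpha_6, alpha_3, alpha_5, alpha_2, alpha_1). So the algebra is type E_7.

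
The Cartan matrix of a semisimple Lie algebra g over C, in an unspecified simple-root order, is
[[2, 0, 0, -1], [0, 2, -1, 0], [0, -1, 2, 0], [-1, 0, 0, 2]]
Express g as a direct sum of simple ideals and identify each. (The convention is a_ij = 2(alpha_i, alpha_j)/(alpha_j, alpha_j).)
A_2 ⊕ A_2

The diagram associated to this matrix has two connected components: the simple roots {alpha_2, alpha_3} form a chain of 2 nodes with single edges (A_2), and {alpha_1, alpha_4} form a chain of 2 nodes with single edges (A_2). A semisimple Lie algebra decomposes uniquely as the direct sum of simple ideals, one per connected component of its Dynkin diagram, so g ≅ A_2 ⊕ A_2 (dimension 8 + 8 = 16).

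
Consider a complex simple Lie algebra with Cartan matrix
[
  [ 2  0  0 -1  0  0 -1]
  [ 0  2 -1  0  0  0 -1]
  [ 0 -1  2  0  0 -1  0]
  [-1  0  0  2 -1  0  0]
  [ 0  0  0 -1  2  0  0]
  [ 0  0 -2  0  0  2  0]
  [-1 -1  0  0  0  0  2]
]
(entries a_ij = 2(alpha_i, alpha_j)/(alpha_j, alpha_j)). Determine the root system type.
The matrix has rank 7 with 2's on the diagonal. Reading the off-diagonal entries as Dynkin edges (a single edge where a_ij = a_ji = -1; a double or triple edge where a_ij * a_ji = 2 or 3), the diagram is a chain of 7 nodes with a double edge at one end; the terminal node there is the unique long simple root (C_7). One simple-root ordering that puts it in standard form is (alpha_5, alpha_4, alpha_1, alpha_7, alpha_2, alpha_3, alpha_6). So the algebra is type C_7, i.e. sp(14).

C_7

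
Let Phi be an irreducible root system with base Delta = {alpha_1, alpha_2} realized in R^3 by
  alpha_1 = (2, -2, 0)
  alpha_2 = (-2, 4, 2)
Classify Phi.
Compute the Cartan integers a_ij = 2(alpha_i, alpha_j)/(alpha_j, alpha_j); the resulting 2x2 Cartan matrix is
[[2, -1], [-3, 2]].
The roots have two lengths (squared-length ratio 3:1); the short ones are alpha_{1}. The associated Dynkin diagram is two nodes joined by a triple edge (G_2), so the type is G_2.

G_2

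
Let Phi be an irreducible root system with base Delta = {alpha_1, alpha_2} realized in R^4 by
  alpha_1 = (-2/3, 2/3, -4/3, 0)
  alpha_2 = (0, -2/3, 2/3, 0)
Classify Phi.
G_2

Compute the Cartan integers a_ij = 2(alpha_i, alpha_j)/(alpha_j, alpha_j); the resulting 2x2 Cartan matrix is
[[2, -3], [-1, 2]].
The roots have two lengths (squared-length ratio 3:1); the short ones are alpha_{2}. The associated Dynkin diagram is two nodes joined by a triple edge (G_2), so the type is G_2.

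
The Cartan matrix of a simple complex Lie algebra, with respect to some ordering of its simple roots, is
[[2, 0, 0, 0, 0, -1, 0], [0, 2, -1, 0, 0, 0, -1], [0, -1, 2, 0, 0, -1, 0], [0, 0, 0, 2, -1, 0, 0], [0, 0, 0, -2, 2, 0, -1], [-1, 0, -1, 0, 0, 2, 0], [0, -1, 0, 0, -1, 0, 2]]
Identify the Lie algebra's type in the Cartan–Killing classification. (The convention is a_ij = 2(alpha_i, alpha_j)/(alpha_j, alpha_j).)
B7

The matrix has rank 7 with 2's on the diagonal. Reading the off-diagonal entries as Dynkin edges (a single edge where a_ij = a_ji = -1; a double or triple edge where a_ij * a_ji = 2 or 3), the diagram is a chain of 7 nodes with a double edge at one end; the terminal node there is the unique short simple root (B_7). One simple-root ordering that puts it in standard form is (alpha_1, alpha_6, alpha_3, alpha_2, alpha_7, alpha_5, alpha_4). So the algebra is type B_7, i.e. so(15).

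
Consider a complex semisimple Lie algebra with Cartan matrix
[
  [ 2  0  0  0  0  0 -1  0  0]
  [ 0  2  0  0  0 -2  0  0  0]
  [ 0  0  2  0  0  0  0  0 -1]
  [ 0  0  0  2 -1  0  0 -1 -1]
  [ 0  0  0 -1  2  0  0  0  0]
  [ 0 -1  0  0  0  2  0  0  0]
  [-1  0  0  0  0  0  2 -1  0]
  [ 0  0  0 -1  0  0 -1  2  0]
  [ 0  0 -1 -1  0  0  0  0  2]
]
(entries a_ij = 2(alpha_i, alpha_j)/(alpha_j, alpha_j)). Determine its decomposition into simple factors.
B_2 ⊕ E_7

The diagram associated to this matrix has two connected components: the simple roots {alpha_2, alpha_6} form a chain of 2 nodes with a double edge at one end; the terminal node there is the unique short simple root (B_2), and {alpha_1, alpha_3, alpha_4, alpha_5, alpha_7, alpha_8, alpha_9} form a chain of 6 nodes with one extra node attached to the third node from one end (E_7). A semisimple Lie algebra decomposes uniquely as the direct sum of simple ideals, one per connected component of its Dynkin diagram, so g ≅ B_2 ⊕ E_7 (dimension 10 + 133 = 143).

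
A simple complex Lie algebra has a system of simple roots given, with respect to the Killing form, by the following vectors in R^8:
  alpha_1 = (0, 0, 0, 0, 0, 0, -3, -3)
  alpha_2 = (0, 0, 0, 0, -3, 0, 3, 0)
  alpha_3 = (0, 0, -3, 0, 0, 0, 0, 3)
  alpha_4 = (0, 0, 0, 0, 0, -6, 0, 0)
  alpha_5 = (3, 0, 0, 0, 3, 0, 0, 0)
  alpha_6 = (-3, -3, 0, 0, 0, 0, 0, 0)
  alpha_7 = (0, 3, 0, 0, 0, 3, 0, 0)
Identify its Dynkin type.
Compute the Cartan integers a_ij = 2(alpha_i, alpha_j)/(alpha_j, alpha_j); the resulting 7x7 Cartan matrix is
[[2, -1, -1, 0, 0, 0, 0], [-1, 2, 0, 0, -1, 0, 0], [-1, 0, 2, 0, 0, 0, 0], [0, 0, 0, 2, 0, 0, -2], [0, -1, 0, 0, 2, -1, 0], [0, 0, 0, 0, -1, 2, -1], [0, 0, 0, -1, 0, -1, 2]].
The roots have two lengths (squared-length ratio 2:1); the short ones are alpha_{1,2,3,5,6,7}. The associated Dynkin diagram is a chain of 7 nodes with a double edge at one end; the terminal node there is the unique long simple root (C_7), so the type is C_7 (the algebra sp(14)).

type C_7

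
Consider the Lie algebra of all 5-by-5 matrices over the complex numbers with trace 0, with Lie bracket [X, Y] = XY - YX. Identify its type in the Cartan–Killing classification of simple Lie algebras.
This is sl(5), which has dimension 5^2 - 1 = 24 and rank 5 - 1 = 4 (a Cartan subalgebra is the diagonal traceless matrices). In the classification of classical Lie algebras, the special linear algebra sl(n+1) has type A_n; here n = 4, so the Dynkin diagram is a chain of 4 nodes with single edges (A_4). Hence the type is A_4.

type A_4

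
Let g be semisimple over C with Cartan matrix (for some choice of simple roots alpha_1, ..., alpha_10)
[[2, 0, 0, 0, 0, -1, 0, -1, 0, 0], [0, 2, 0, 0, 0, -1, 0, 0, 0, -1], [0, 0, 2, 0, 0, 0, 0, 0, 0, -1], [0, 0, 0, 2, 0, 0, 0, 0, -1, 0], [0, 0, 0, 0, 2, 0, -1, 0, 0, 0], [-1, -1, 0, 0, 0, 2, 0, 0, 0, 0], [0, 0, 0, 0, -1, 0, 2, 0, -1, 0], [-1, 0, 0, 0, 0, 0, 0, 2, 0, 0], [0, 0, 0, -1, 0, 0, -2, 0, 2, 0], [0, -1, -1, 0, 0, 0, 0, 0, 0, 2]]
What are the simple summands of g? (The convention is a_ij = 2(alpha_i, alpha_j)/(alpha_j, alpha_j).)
type A_6 + type F_4

The diagram associated to this matrix has two connected components: the simple roots {alpha_1, alpha_2, alpha_3, alpha_6, alpha_8, alpha_10} form a chain of 6 nodes with single edges (A_6), and {alpha_4, alpha_5, alpha_7, alpha_9} form a chain of 4 nodes with a double edge between the middle two (F_4). A semisimple Lie algebra decomposes uniquely as the direct sum of simple ideals, one per connected component of its Dynkin diagram, so g ≅ A_6 ⊕ F_4 (dimension 48 + 52 = 100).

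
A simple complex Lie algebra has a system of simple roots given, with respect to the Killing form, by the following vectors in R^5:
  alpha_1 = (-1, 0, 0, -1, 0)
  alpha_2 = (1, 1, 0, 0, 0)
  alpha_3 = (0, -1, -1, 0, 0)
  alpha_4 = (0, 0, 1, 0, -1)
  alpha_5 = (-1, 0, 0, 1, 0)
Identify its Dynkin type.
Compute the Cartan integers a_ij = 2(alpha_i, alpha_j)/(alpha_j, alpha_j); the resulting 5x5 Cartan matrix is
[[2, -1, 0, 0, 0], [-1, 2, -1, 0, -1], [0, -1, 2, -1, 0], [0, 0, -1, 2, 0], [0, -1, 0, 0, 2]].
All simple roots have the same length, so the diagram is simply laced. The associated Dynkin diagram is a chain of 3 nodes with a fork of two nodes at one end (D_5), so the type is D_5 (the algebra so(10)).

D5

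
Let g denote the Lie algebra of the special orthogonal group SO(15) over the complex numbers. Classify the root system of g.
This is so(15) with 15 odd, which has dimension 15(15-1)/2 = 105 and rank (15-1)/2 = 7. In the classification of classical Lie algebras, the orthogonal algebra so(2n+1) in an odd number of variables has type B_n; here n = 7, so the Dynkin diagram is a chain of 7 nodes with a double edge at one end; the terminal node there is the unique short simple root (B_7). Hence the type is B_7.

B_7 (so(15))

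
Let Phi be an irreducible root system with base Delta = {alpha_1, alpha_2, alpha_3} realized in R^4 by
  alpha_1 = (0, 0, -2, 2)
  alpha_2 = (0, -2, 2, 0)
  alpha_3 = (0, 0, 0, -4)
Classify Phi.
Compute the Cartan integers a_ij = 2(alpha_i, alpha_j)/(alpha_j, alpha_j); the resulting 3x3 Cartan matrix is
[[2, -1, -1], [-1, 2, 0], [-2, 0, 2]].
The roots have two lengths (squared-length ratio 2:1); the short ones are alpha_{1,2}. The associated Dynkin diagram is a chain of 3 nodes with a double edge at one end; the terminal node there is the unique long simple root (C_3), so the type is C_3 (the algebra sp(6)).

type C_3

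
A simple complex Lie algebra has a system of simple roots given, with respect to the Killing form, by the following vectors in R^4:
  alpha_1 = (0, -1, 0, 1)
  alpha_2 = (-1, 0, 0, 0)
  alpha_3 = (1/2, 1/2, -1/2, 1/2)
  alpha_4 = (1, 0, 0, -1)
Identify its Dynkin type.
Compute the Cartan integers a_ij = 2(alpha_i, alpha_j)/(alpha_j, alpha_j); the resulting 4x4 Cartan matrix is
[[2, 0, 0, -1], [0, 2, -1, -1], [0, -1, 2, 0], [-1, -2, 0, 2]].
The roots have two lengths (squared-length ratio 2:1); the short ones are alpha_{2,3}. The associated Dynkin diagram is a chain of 4 nodes with a double edge between the middle two (F_4), so the type is F_4.

F4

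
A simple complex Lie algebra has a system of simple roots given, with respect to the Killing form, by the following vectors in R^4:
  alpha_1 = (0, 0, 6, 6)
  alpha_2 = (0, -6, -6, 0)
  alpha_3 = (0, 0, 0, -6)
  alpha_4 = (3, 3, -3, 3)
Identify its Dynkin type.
Compute the Cartan integers a_ij = 2(alpha_i, alpha_j)/(alpha_j, alpha_j); the resulting 4x4 Cartan matrix is
[[2, -1, -2, 0], [-1, 2, 0, 0], [-1, 0, 2, -1], [0, 0, -1, 2]].
The roots have two lengths (squared-length ratio 2:1); the short ones are alpha_{3,4}. The associated Dynkin diagram is a chain of 4 nodes with a double edge between the middle two (F_4), so the type is F_4.

F_4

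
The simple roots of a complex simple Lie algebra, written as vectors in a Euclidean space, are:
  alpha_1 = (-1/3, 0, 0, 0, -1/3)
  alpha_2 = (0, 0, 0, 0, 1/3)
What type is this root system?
Compute the Cartan integers a_ij = 2(alpha_i, alpha_j)/(alpha_j, alpha_j); the resulting 2x2 Cartan matrix is
[[2, -2], [-1, 2]].
The roots have two lengths (squared-length ratio 2:1); the short ones are alpha_{2}. The associated Dynkin diagram is a chain of 2 nodes with a double edge at one end; the terminal node there is the unique short simple root (B_2), so the type is B_2 (the algebra so(5)).

type B_2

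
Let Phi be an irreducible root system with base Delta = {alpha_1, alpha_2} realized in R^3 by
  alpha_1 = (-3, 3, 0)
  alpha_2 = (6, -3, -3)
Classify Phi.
Compute the Cartan integers a_ij = 2(alpha_i, alpha_j)/(alpha_j, alpha_j); the resulting 2x2 Cartan matrix is
[[2, -1], [-3, 2]].
The roots have two lengths (squared-length ratio 3:1); the short ones are alpha_{1}. The associated Dynkin diagram is two nodes joined by a triple edge (G_2), so the type is G_2.

G_2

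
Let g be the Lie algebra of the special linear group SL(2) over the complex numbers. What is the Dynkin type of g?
A_1

This is sl(2), which has dimension 2^2 - 1 = 3 and rank 2 - 1 = 1 (a Cartan subalgebra is the diagonal traceless matrices). In the classification of classical Lie algebras, the special linear algebra sl(n+1) has type A_n; here n = 1, so the Dynkin diagram is a chain of 1 nodes with single edges (A_1). Hence the type is A_1.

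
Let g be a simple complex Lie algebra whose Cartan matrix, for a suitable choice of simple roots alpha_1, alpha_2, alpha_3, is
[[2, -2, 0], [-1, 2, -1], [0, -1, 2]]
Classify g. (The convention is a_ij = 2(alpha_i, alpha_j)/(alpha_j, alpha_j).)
type C_3

The matrix has rank 3 with 2's on the diagonal. Reading the off-diagonal entries as Dynkin edges (a single edge where a_ij = a_ji = -1; a double or triple edge where a_ij * a_ji = 2 or 3), the diagram is a chain of 3 nodes with a double edge at one end; the terminal node there is the unique long simple root (C_3). One simple-root ordering that puts it in standard form is (alpha_3, alpha_2, alpha_1). So the algebra is type C_3, i.e. sp(6).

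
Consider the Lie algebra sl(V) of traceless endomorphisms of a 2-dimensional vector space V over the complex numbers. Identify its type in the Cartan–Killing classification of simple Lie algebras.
This is sl(2), which has dimension 2^2 - 1 = 3 and rank 2 - 1 = 1 (a Cartan subalgebra is the diagonal traceless matrices). In the classification of classical Lie algebras, the special linear algebra sl(n+1) has type A_n; here n = 1, so the Dynkin diagram is a chain of 1 nodes with single edges (A_1). Hence the type is A_1.

A1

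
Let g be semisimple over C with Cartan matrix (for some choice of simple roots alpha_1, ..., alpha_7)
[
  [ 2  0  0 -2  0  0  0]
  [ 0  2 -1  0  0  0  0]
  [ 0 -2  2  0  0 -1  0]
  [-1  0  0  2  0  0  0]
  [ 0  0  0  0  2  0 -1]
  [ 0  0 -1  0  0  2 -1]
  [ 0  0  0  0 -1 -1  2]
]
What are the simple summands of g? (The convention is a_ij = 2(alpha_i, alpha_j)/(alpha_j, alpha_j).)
The diagram associated to this matrix has two connected components: the simple roots {alpha_1, alpha_4} form a chain of 2 nodes with a double edge at one end; the terminal node there is the unique short simple root (B_2), and {alpha_2, alpha_3, alpha_5, alpha_6, alpha_7} form a chain of 5 nodes with a double edge at one end; the terminal node there is the unique short simple root (B_5). A semisimple Lie algebra decomposes uniquely as the direct sum of simple ideals, one per connected component of its Dynkin diagram, so g ≅ B_2 ⊕ B_5 (dimension 10 + 55 = 65).

type B_2 + type B_5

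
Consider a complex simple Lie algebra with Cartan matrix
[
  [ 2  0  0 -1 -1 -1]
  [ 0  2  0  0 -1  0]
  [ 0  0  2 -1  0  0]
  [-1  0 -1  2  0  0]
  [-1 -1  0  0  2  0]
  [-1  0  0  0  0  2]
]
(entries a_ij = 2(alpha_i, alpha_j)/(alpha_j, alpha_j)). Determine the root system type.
The matrix has rank 6 with 2's on the diagonal. Reading the off-diagonal entries as Dynkin edges (a single edge where a_ij = a_ji = -1; a double or triple edge where a_ij * a_ji = 2 or 3), the diagram is a chain of 5 nodes with one extra node attached to the third node from one end (E_6). One simple-root ordering that puts it in standard form is (alpha_2, alpha_6, alpha_5, alpha_1, alpha_4, alpha_3). So the algebra is type E_6.

type E_6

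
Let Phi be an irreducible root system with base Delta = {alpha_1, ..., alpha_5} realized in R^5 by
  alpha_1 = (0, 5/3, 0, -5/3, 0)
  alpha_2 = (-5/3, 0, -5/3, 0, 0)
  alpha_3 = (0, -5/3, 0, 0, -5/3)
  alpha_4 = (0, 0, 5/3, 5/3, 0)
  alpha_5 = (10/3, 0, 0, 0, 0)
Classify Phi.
Compute the Cartan integers a_ij = 2(alpha_i, alpha_j)/(alpha_j, alpha_j); the resulting 5x5 Cartan matrix is
[[2, 0, -1, -1, 0], [0, 2, 0, -1, -1], [-1, 0, 2, 0, 0], [-1, -1, 0, 2, 0], [0, -2, 0, 0, 2]].
The roots have two lengths (squared-length ratio 2:1); the short ones are alpha_{1,2,3,4}. The associated Dynkin diagram is a chain of 5 nodes with a double edge at one end; the terminal node there is the unique long simple root (C_5), so the type is C_5 (the algebra sp(10)).

type C_5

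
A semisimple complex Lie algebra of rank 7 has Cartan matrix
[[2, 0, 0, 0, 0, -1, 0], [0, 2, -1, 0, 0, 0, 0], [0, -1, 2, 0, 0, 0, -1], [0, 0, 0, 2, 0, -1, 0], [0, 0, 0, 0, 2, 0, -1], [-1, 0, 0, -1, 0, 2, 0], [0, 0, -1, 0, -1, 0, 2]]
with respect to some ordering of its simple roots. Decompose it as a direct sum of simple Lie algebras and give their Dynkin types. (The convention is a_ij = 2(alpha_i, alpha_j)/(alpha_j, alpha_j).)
A_3 ⊕ A_4

The diagram associated to this matrix has two connected components: the simple roots {alpha_1, alpha_4, alpha_6} form a chain of 3 nodes with single edges (A_3), and {alpha_2, alpha_3, alpha_5, alpha_7} form a chain of 4 nodes with single edges (A_4). A semisimple Lie algebra decomposes uniquely as the direct sum of simple ideals, one per connected component of its Dynkin diagram, so g ≅ A_3 ⊕ A_4 (dimension 15 + 24 = 39).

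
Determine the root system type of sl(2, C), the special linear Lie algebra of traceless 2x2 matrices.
This is sl(2), which has dimension 2^2 - 1 = 3 and rank 2 - 1 = 1 (a Cartan subalgebra is the diagonal traceless matrices). In the classification of classical Lie algebras, the special linear algebra sl(n+1) has type A_n; here n = 1, so the Dynkin diagram is a chain of 1 nodes with single edges (A_1). Hence the type is A_1.

A_1 (sl(2))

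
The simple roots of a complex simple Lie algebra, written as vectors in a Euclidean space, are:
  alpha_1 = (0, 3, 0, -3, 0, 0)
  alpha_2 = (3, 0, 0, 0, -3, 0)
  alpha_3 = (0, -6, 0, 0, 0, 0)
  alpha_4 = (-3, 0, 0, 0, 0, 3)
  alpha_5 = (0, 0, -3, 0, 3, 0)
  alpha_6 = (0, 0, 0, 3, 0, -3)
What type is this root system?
C_6

Compute the Cartan integers a_ij = 2(alpha_i, alpha_j)/(alpha_j, alpha_j); the resulting 6x6 Cartan matrix is
[[2, 0, -1, 0, 0, -1], [0, 2, 0, -1, -1, 0], [-2, 0, 2, 0, 0, 0], [0, -1, 0, 2, 0, -1], [0, -1, 0, 0, 2, 0], [-1, 0, 0, -1, 0, 2]].
The roots have two lengths (squared-length ratio 2:1); the short ones are alpha_{1,2,4,5,6}. The associated Dynkin diagram is a chain of 6 nodes with a double edge at one end; the terminal node there is the unique long simple root (C_6), so the type is C_6 (the algebra sp(12)).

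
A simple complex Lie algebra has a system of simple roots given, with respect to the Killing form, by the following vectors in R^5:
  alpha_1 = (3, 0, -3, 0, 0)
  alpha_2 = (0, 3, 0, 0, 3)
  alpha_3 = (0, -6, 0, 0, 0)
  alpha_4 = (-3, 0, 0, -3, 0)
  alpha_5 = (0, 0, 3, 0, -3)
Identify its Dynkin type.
type C_5

Compute the Cartan integers a_ij = 2(alpha_i, alpha_j)/(alpha_j, alpha_j); the resulting 5x5 Cartan matrix is
[[2, 0, 0, -1, -1], [0, 2, -1, 0, -1], [0, -2, 2, 0, 0], [-1, 0, 0, 2, 0], [-1, -1, 0, 0, 2]].
The roots have two lengths (squared-length ratio 2:1); the short ones are alpha_{1,2,4,5}. The associated Dynkin diagram is a chain of 5 nodes with a double edge at one end; the terminal node there is the unique long simple root (C_5), so the type is C_5 (the algebra sp(10)).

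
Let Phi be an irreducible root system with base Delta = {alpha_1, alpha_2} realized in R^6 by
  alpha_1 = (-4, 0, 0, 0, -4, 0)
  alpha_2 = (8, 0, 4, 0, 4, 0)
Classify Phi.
Compute the Cartan integers a_ij = 2(alpha_i, alpha_j)/(alpha_j, alpha_j); the resulting 2x2 Cartan matrix is
[[2, -1], [-3, 2]].
The roots have two lengths (squared-length ratio 3:1); the short ones are alpha_{1}. The associated Dynkin diagram is two nodes joined by a triple edge (G_2), so the type is G_2.

type G_2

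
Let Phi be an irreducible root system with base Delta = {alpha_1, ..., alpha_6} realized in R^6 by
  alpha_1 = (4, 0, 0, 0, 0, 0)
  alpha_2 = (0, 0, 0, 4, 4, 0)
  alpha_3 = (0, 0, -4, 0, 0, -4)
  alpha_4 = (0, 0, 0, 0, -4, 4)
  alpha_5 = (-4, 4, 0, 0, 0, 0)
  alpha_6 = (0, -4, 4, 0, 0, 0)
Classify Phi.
Compute the Cartan integers a_ij = 2(alpha_i, alpha_j)/(alpha_j, alpha_j); the resulting 6x6 Cartan matrix is
[[2, 0, 0, 0, -1, 0], [0, 2, 0, -1, 0, 0], [0, 0, 2, -1, 0, -1], [0, -1, -1, 2, 0, 0], [-2, 0, 0, 0, 2, -1], [0, 0, -1, 0, -1, 2]].
The roots have two lengths (squared-length ratio 2:1); the short ones are alpha_{1}. The associated Dynkin diagram is a chain of 6 nodes with a double edge at one end; the terminal node there is the unique short simple root (B_6), so the type is B_6 (the algebra so(13)).

B_6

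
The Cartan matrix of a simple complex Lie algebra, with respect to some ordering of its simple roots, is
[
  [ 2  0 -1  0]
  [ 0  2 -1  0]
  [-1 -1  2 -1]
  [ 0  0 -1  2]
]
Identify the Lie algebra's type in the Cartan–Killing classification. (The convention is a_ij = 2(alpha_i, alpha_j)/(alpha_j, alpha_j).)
D4

The matrix has rank 4 with 2's on the diagonal. Reading the off-diagonal entries as Dynkin edges (a single edge where a_ij = a_ji = -1; a double or triple edge where a_ij * a_ji = 2 or 3), the diagram is a chain of 2 nodes with a fork of two nodes at one end (D_4). One simple-root ordering that puts it in standard form is (alpha_2, alpha_3, alpha_4, alpha_1). So the algebra is type D_4, i.e. so(8).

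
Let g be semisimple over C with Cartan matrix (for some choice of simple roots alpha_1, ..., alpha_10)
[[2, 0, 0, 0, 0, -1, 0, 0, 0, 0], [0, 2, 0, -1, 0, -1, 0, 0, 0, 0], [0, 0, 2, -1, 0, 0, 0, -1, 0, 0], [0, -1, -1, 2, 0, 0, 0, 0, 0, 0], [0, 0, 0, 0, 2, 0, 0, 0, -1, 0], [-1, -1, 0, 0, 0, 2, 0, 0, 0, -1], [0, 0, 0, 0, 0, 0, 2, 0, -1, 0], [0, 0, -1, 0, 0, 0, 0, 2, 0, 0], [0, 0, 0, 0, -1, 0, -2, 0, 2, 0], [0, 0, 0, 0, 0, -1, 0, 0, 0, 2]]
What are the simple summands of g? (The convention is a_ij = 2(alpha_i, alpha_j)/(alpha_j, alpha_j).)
The diagram associated to this matrix has two connected components: the simple roots {alpha_5, alpha_7, alpha_9} form a chain of 3 nodes with a double edge at one end; the terminal node there is the unique short simple root (B_3), and {alpha_1, alpha_2, alpha_3, alpha_4, alpha_6, alpha_8, alpha_10} form a chain of 5 nodes with a fork of two nodes at one end (D_7). A semisimple Lie algebra decomposes uniquely as the direct sum of simple ideals, one per connected component of its Dynkin diagram, so g ≅ B_3 ⊕ D_7 (dimension 21 + 91 = 112).

B_3 + D_7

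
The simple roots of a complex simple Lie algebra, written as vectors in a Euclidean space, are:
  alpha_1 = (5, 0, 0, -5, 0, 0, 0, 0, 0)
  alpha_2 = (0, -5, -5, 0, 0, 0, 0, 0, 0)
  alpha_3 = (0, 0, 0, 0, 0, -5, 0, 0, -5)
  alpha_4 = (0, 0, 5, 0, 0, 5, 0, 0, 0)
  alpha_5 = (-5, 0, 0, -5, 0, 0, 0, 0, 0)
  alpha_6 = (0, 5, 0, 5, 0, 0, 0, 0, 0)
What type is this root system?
Compute the Cartan integers a_ij = 2(alpha_i, alpha_j)/(alpha_j, alpha_j); the resulting 6x6 Cartan matrix is
[[2, 0, 0, 0, 0, -1], [0, 2, 0, -1, 0, -1], [0, 0, 2, -1, 0, 0], [0, -1, -1, 2, 0, 0], [0, 0, 0, 0, 2, -1], [-1, -1, 0, 0, -1, 2]].
All simple roots have the same length, so the diagram is simply laced. The associated Dynkin diagram is a chain of 4 nodes with a fork of two nodes at one end (D_6), so the type is D_6 (the algebra so(12)).

D_6 (so(12))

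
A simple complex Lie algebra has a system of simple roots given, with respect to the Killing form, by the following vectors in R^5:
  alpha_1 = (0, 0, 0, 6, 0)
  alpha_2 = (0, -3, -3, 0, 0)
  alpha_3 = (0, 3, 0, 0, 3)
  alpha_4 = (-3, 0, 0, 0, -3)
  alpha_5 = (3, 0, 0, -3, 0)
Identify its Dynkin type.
Compute the Cartan integers a_ij = 2(alpha_i, alpha_j)/(alpha_j, alpha_j); the resulting 5x5 Cartan matrix is
[[2, 0, 0, 0, -2], [0, 2, -1, 0, 0], [0, -1, 2, -1, 0], [0, 0, -1, 2, -1], [-1, 0, 0, -1, 2]].
The roots have two lengths (squared-length ratio 2:1); the short ones are alpha_{2,3,4,5}. The associated Dynkin diagram is a chain of 5 nodes with a double edge at one end; the terminal node there is the unique long simple root (C_5), so the type is C_5 (the algebra sp(10)).

type C_5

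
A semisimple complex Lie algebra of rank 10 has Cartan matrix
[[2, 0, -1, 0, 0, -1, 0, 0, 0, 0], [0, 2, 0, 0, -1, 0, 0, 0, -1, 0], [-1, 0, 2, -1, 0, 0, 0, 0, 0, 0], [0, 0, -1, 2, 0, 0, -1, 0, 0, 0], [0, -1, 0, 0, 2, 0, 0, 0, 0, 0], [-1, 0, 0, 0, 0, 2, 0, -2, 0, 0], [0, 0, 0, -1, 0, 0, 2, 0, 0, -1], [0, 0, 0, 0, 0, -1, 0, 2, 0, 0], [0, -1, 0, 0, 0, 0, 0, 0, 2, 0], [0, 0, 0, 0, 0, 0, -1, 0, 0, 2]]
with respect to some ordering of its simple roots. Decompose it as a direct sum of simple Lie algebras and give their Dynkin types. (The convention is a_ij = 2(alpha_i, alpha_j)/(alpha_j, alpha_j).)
type A_3 + type B_7

The diagram associated to this matrix has two connected components: the simple roots {alpha_2, alpha_5, alpha_9} form a chain of 3 nodes with single edges (A_3), and {alpha_1, alpha_3, alpha_4, alpha_6, alpha_7, alpha_8, alpha_10} form a chain of 7 nodes with a double edge at one end; the terminal node there is the unique short simple root (B_7). A semisimple Lie algebra decomposes uniquely as the direct sum of simple ideals, one per connected component of its Dynkin diagram, so g ≅ A_3 ⊕ B_7 (dimension 15 + 105 = 120).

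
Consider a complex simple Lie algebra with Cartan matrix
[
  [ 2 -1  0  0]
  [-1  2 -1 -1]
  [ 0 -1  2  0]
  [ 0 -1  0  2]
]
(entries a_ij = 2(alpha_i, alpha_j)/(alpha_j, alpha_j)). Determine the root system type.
The matrix has rank 4 with 2's on the diagonal. Reading the off-diagonal entries as Dynkin edges (a single edge where a_ij = a_ji = -1; a double or triple edge where a_ij * a_ji = 2 or 3), the diagram is a chain of 2 nodes with a fork of two nodes at one end (D_4). One simple-root ordering that puts it in standard form is (alpha_1, alpha_2, alpha_4, alpha_3). So the algebra is type D_4, i.e. so(8).

type D_4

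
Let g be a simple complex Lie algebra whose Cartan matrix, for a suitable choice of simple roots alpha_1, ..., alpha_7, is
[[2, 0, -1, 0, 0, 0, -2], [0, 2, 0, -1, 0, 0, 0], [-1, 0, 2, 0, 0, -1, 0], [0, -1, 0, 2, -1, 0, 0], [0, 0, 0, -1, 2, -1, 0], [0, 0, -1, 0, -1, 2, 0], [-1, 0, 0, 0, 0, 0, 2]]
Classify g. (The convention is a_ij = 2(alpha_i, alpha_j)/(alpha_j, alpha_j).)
B_7

The matrix has rank 7 with 2's on the diagonal. Reading the off-diagonal entries as Dynkin edges (a single edge where a_ij = a_ji = -1; a double or triple edge where a_ij * a_ji = 2 or 3), the diagram is a chain of 7 nodes with a double edge at one end; the terminal node there is the unique short simple root (B_7). One simple-root ordering that puts it in standard form is (alpha_2, alpha_4, alpha_5, alpha_6, alpha_3, alpha_1, alpha_7). So the algebra is type B_7, i.e. so(15).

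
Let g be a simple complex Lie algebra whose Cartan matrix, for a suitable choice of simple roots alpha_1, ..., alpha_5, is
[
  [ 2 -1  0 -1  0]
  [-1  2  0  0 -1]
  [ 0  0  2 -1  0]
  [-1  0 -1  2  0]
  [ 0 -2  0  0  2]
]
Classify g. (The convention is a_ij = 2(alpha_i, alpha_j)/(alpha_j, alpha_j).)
The matrix has rank 5 with 2's on the diagonal. Reading the off-diagonal entries as Dynkin edges (a single edge where a_ij = a_ji = -1; a double or triple edge where a_ij * a_ji = 2 or 3), the diagram is a chain of 5 nodes with a double edge at one end; the terminal node there is the unique long simple root (C_5). One simple-root ordering that puts it in standard form is (alpha_3, alpha_4, alpha_1, alpha_2, alpha_5). So the algebra is type C_5, i.e. sp(10).

type C_5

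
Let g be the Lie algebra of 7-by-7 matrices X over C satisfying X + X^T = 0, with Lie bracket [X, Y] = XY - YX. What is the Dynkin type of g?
This is so(7) with 7 odd, which has dimension 7(7-1)/2 = 21 and rank (7-1)/2 = 3. In the classification of classical Lie algebras, the orthogonal algebra so(2n+1) in an odd number of variables has type B_n; here n = 3, so the Dynkin diagram is a chain of 3 nodes with a double edge at one end; the terminal node there is the unique short simple root (B_3). Hence the type is B_3.

type B_3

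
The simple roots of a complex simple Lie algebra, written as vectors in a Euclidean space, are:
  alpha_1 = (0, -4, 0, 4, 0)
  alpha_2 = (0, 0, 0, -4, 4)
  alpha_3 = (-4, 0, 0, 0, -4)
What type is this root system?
A_3 (sl(4))

Compute the Cartan integers a_ij = 2(alpha_i, alpha_j)/(alpha_j, alpha_j); the resulting 3x3 Cartan matrix is
[[2, -1, 0], [-1, 2, -1], [0, -1, 2]].
All simple roots have the same length, so the diagram is simply laced. The associated Dynkin diagram is a chain of 3 nodes with single edges (A_3), so the type is A_3 (the algebra sl(4)).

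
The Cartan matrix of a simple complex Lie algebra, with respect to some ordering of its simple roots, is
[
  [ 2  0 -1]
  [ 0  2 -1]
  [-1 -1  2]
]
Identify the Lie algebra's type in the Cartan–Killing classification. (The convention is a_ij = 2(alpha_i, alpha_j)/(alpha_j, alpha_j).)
The matrix has rank 3 with 2's on the diagonal. Reading the off-diagonal entries as Dynkin edges (a single edge where a_ij = a_ji = -1; a double or triple edge where a_ij * a_ji = 2 or 3), the diagram is a chain of 3 nodes with single edges (A_3). One simple-root ordering that puts it in standard form is (alpha_1, alpha_3, alpha_2). So the algebra is type A_3, i.e. sl(4).

A_3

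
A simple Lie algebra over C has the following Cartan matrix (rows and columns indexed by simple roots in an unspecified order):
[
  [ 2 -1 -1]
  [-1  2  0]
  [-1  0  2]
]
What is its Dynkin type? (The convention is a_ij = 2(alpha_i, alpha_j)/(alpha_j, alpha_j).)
The matrix has rank 3 with 2's on the diagonal. Reading the off-diagonal entries as Dynkin edges (a single edge where a_ij = a_ji = -1; a double or triple edge where a_ij * a_ji = 2 or 3), the diagram is a chain of 3 nodes with single edges (A_3). One simple-root ordering that puts it in standard form is (alpha_3, alpha_1, alpha_2). So the algebra is type A_3, i.e. sl(4).

A_3 (sl(4))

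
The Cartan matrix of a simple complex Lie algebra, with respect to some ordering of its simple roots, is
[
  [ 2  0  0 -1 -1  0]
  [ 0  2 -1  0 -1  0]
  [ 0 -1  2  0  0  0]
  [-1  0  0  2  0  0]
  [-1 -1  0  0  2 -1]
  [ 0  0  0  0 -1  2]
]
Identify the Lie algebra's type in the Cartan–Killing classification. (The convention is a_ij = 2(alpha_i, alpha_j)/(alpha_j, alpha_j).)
The matrix has rank 6 with 2's on the diagonal. Reading the off-diagonal entries as Dynkin edges (a single edge where a_ij = a_ji = -1; a double or triple edge where a_ij * a_ji = 2 or 3), the diagram is a chain of 5 nodes with one extra node attached to the third node from one end (E_6). One simple-root ordering that puts it in standard form is (alpha_3, alpha_6, alpha_2, alpha_5, alpha_1, alpha_4). So the algebra is type E_6.

E6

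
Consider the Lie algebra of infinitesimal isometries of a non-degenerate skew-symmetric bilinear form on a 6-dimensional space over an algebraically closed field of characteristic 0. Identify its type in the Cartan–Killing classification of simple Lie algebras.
type C_3

This is sp(6), which has dimension 6(6+1)/2 = 21 and rank 6/2 = 3. In the classification of classical Lie algebras, the symplectic algebra sp(2n) has type C_n; here n = 3, so the Dynkin diagram is a chain of 3 nodes with a double edge at one end; the terminal node there is the unique long simple root (C_3). Hence the type is C_3.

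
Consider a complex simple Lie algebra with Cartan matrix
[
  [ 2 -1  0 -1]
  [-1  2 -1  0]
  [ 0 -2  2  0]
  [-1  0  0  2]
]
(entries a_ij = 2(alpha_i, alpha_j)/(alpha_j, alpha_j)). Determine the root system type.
The matrix has rank 4 with 2's on the diagonal. Reading the off-diagonal entries as Dynkin edges (a single edge where a_ij = a_ji = -1; a double or triple edge where a_ij * a_ji = 2 or 3), the diagram is a chain of 4 nodes with a double edge at one end; the terminal node there is the unique long simple root (C_4). One simple-root ordering that puts it in standard form is (alpha_4, alpha_1, alpha_2, alpha_3). So the algebra is type C_4, i.e. sp(8).

C_4 (sp(8))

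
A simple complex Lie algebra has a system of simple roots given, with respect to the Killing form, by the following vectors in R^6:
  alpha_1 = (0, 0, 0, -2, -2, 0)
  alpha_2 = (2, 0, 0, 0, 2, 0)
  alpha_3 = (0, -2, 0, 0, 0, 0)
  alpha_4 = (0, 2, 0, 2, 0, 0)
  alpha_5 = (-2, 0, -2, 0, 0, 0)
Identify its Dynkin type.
Compute the Cartan integers a_ij = 2(alpha_i, alpha_j)/(alpha_j, alpha_j); the resulting 5x5 Cartan matrix is
[[2, -1, 0, -1, 0], [-1, 2, 0, 0, -1], [0, 0, 2, -1, 0], [-1, 0, -2, 2, 0], [0, -1, 0, 0, 2]].
The roots have two lengths (squared-length ratio 2:1); the short ones are alpha_{3}. The associated Dynkin diagram is a chain of 5 nodes with a double edge at one end; the terminal node there is the unique short simple root (B_5), so the type is B_5 (the algebra so(11)).

B_5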